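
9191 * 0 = 0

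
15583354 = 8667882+6915472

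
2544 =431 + 2113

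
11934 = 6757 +5177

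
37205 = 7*5315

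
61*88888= 5422168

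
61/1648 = 61/1648 =0.04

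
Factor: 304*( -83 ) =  - 2^4  *19^1*83^1 = - 25232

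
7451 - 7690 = - 239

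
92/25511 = 92/25511 = 0.00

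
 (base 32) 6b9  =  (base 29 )7L9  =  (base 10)6505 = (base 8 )14551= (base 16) 1969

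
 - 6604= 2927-9531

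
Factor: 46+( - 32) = 14 =2^1*7^1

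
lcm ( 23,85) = 1955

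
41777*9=375993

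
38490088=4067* 9464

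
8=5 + 3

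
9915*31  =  307365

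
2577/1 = 2577 = 2577.00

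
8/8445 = 8/8445  =  0.00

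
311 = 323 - 12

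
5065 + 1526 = 6591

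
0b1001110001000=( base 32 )4S8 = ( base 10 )5000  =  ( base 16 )1388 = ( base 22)a76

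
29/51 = 29/51= 0.57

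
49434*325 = 16066050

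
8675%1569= 830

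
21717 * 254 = 5516118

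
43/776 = 43/776 =0.06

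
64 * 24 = 1536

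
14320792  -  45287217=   -  30966425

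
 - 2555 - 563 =  -  3118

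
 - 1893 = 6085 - 7978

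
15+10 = 25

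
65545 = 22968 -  - 42577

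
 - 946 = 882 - 1828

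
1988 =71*28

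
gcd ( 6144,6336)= 192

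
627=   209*3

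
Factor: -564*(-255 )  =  2^2*3^2* 5^1*17^1*47^1   =  143820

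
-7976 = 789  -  8765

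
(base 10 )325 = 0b101000101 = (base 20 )g5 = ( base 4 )11011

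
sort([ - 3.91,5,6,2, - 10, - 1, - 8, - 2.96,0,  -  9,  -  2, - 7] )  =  [ - 10, - 9,-8, - 7, - 3.91, - 2.96  , - 2, - 1, 0 , 2, 5,6 ] 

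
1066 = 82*13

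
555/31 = 555/31 = 17.90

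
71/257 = 71/257 = 0.28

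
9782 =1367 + 8415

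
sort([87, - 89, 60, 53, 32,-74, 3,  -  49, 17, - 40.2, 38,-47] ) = [- 89, - 74,-49,-47, - 40.2, 3,17,32, 38,  53, 60 , 87] 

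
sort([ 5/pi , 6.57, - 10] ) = [ - 10, 5/pi,  6.57 ]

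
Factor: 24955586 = 2^1*12477793^1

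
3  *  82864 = 248592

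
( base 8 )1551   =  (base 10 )873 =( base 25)19n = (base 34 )PN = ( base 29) 113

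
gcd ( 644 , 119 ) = 7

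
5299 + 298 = 5597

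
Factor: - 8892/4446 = - 2^1 = -2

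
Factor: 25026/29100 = 43/50 =2^( - 1 )*5^(-2 ) * 43^1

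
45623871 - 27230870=18393001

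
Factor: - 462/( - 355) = 2^1*3^1*5^ (  -  1 )*7^1*11^1*71^(  -  1)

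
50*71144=3557200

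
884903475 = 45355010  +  839548465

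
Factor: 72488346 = 2^1*3^1*7^2*79^1*3121^1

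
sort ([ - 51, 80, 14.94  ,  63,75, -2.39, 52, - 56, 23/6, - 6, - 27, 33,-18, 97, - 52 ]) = [ - 56, - 52,  -  51, - 27, -18, - 6, - 2.39,  23/6, 14.94, 33, 52,63, 75, 80 , 97]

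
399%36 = 3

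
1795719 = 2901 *619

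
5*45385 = 226925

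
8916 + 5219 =14135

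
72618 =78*931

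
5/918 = 5/918 = 0.01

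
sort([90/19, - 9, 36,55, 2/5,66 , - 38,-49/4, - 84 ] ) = [ - 84,-38, - 49/4,-9,2/5,90/19,36,55,66] 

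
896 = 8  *112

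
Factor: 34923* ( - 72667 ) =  - 2537749641 = - 3^1 * 7^3*1483^1 * 1663^1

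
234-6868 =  - 6634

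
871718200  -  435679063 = 436039137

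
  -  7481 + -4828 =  - 12309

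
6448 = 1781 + 4667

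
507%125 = 7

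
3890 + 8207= 12097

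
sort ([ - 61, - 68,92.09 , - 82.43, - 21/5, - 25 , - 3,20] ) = [-82.43,-68 , - 61,-25, - 21/5, - 3, 20, 92.09 ] 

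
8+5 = 13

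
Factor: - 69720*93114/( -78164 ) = 2^2*3^3*5^1*7^2*83^1*739^1*19541^( - 1)  =  1622977020/19541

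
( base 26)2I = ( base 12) 5a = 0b1000110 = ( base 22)34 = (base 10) 70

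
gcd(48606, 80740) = 2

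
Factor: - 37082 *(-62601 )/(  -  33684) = -55270721/802  =  -2^ ( - 1) * 11^1*271^1 * 401^ ( - 1 )*18541^1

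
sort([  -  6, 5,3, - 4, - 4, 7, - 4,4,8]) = [ - 6, - 4, - 4, - 4, 3, 4, 5, 7, 8 ]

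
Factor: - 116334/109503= - 2^1*23^( - 2 )*281^1=- 562/529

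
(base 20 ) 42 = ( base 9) 101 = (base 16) 52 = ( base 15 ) 57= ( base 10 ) 82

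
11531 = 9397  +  2134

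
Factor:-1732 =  - 2^2*433^1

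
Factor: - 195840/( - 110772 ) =320/181 = 2^6*5^1*181^( -1)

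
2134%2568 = 2134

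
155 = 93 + 62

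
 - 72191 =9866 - 82057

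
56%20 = 16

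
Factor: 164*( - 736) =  - 120704 = - 2^7*23^1*41^1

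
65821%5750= 2571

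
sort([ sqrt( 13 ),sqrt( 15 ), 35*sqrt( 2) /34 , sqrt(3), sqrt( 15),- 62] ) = [-62, 35 * sqrt( 2)/34, sqrt(3),sqrt( 13 ),sqrt ( 15),sqrt( 15) ] 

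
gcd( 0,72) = 72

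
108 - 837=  - 729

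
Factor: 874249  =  874249^1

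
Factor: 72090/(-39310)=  - 7209/3931=-3^4*89^1*3931^( - 1)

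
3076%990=106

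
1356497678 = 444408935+912088743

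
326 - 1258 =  - 932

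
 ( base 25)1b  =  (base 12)30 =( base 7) 51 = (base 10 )36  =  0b100100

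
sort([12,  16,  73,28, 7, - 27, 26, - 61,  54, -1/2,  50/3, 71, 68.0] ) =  [ - 61, - 27, - 1/2,7, 12, 16,50/3,26,28,54,68.0,71, 73 ]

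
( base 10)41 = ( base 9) 45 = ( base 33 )18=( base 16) 29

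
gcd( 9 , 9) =9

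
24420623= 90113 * 271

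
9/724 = 9/724 = 0.01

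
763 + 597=1360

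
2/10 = 1/5 = 0.20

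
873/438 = 1+145/146 = 1.99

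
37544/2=18772  =  18772.00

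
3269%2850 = 419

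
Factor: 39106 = 2^1*19553^1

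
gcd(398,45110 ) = 2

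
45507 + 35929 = 81436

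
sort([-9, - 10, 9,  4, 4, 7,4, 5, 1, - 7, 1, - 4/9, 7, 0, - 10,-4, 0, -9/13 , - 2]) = [ - 10, - 10 , - 9, - 7, - 4 , - 2, - 9/13,  -  4/9, 0, 0,1, 1,4,  4, 4,5, 7, 7, 9] 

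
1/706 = 1/706 = 0.00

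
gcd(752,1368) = 8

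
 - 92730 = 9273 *( - 10 )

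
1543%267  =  208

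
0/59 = 0 = 0.00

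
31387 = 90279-58892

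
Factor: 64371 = 3^1 *43^1*499^1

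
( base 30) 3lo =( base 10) 3354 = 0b110100011010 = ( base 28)47m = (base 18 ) A66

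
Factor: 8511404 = 2^2 * 11^1*193441^1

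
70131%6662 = 3511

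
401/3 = 133 + 2/3  =  133.67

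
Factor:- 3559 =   -  3559^1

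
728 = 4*182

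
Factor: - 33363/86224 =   -  2^( - 4)*3^2*11^1*17^( - 1 )*317^(  -  1)*337^1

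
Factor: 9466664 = 2^3*1183333^1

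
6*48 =288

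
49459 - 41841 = 7618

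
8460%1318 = 552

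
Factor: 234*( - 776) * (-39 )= 7081776  =  2^4 * 3^3*13^2*97^1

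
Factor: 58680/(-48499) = -2^3*3^2*5^1 * 11^( - 1)*163^1 *4409^ ( - 1)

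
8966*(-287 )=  - 2573242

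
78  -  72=6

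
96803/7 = 13829=13829.00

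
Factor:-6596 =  - 2^2*17^1 * 97^1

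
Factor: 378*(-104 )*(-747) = 29366064 = 2^4*3^5*7^1*13^1*83^1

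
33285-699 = 32586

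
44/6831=4/621 = 0.01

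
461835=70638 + 391197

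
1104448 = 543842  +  560606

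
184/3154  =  92/1577 = 0.06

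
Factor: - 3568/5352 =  - 2^1*3^( - 1)=- 2/3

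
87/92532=29/30844 =0.00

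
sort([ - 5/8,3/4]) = [ - 5/8,3/4 ]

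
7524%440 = 44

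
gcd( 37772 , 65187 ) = 1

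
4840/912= 605/114= 5.31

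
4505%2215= 75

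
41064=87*472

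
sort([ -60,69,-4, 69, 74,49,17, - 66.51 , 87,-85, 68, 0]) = [ - 85 , -66.51 , - 60, - 4,0, 17, 49,68, 69,69,74, 87 ]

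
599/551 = 1+48/551 = 1.09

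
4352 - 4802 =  - 450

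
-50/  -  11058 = 25/5529 = 0.00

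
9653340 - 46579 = 9606761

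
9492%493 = 125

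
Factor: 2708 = 2^2*677^1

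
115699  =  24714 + 90985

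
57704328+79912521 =137616849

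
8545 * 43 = 367435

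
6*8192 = 49152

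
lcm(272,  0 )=0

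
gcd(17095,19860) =5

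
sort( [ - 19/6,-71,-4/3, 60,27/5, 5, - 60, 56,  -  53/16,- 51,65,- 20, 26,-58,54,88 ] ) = [ - 71,-60, - 58, - 51,-20, - 53/16, - 19/6, - 4/3,5,27/5,26,  54,56,60,65,  88 ]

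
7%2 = 1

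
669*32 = 21408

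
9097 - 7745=1352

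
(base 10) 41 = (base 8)51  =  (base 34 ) 17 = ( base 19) 23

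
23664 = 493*48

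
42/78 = 7/13=0.54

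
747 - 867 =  - 120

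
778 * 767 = 596726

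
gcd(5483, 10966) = 5483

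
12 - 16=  - 4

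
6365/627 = 335/33  =  10.15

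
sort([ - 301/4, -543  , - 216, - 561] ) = [ - 561,-543, - 216,- 301/4 ] 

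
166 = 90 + 76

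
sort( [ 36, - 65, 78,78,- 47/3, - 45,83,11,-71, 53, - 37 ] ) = [ - 71 , - 65, - 45, - 37, - 47/3,  11,36, 53,78, 78 , 83]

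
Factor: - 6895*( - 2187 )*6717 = 3^8*5^1*7^1*197^1*2239^1 = 101288094705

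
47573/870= 54 + 593/870 =54.68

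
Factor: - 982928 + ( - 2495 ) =  -  97^1*10159^1  =  -  985423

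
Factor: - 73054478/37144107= - 10436354/5306301 = - 2^1 * 3^( - 2 ) * 7^ ( - 1 ) * 11^(-1)*13^( - 1)*19^( - 1)*31^(-1 ) *761^1*6857^1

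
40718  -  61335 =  - 20617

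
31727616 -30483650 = 1243966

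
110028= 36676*3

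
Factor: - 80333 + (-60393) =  - 140726 = - 2^1*17^1 * 4139^1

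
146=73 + 73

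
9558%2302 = 350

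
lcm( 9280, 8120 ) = 64960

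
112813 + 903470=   1016283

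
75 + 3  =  78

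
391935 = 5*78387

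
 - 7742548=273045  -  8015593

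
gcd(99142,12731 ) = 1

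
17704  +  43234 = 60938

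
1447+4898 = 6345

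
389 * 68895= 26800155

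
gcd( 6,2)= 2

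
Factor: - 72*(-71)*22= 112464= 2^4*3^2*11^1*71^1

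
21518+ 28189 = 49707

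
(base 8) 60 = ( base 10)48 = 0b110000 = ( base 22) 24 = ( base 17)2E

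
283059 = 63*4493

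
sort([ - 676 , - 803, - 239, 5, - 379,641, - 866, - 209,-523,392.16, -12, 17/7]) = [ - 866,-803, - 676, - 523,-379,  -  239, - 209, - 12, 17/7,5, 392.16, 641 ] 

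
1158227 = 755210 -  - 403017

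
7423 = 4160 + 3263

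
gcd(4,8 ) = 4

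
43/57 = 43/57 = 0.75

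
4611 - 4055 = 556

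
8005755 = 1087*7365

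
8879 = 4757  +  4122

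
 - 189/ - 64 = 189/64 = 2.95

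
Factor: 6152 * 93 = 572136=2^3* 3^1 * 31^1*769^1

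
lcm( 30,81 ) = 810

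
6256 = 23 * 272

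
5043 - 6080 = -1037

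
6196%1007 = 154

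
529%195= 139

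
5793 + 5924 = 11717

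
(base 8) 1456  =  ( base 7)2242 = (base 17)2df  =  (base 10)814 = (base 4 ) 30232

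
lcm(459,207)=10557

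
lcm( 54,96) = 864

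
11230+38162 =49392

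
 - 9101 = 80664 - 89765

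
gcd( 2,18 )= 2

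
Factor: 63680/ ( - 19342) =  - 31840/9671 = -2^5*5^1* 19^( - 1 )*199^1* 509^(-1)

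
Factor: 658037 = 31^1*  21227^1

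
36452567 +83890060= 120342627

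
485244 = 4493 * 108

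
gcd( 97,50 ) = 1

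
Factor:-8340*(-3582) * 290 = 2^4*3^3*5^2 *29^1*139^1*199^1 = 8663425200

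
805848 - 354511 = 451337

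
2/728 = 1/364 = 0.00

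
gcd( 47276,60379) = 1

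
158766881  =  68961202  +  89805679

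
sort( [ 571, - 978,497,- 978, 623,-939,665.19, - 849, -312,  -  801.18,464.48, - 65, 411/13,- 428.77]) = [ - 978, - 978, - 939, - 849, - 801.18, - 428.77,-312, - 65,411/13, 464.48,497,571,623,665.19 ]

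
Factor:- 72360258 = - 2^1*3^1*2593^1*4651^1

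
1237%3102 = 1237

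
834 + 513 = 1347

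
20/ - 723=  - 20/723 = - 0.03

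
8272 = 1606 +6666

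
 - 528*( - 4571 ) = 2413488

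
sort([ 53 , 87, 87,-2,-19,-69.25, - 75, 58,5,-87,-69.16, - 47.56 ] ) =[ - 87,-75, - 69.25, - 69.16,-47.56,  -  19,  -  2, 5,53, 58, 87, 87]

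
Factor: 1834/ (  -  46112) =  - 7/176 = - 2^( - 4) * 7^1*11^( - 1 )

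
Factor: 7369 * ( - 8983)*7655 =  - 5^1*13^1* 691^1*1531^1 *7369^1 =-  506728290185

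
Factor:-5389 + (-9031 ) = -14420 =- 2^2 * 5^1*7^1*103^1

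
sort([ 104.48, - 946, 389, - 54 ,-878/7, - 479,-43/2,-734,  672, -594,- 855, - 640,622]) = [  -  946,-855, - 734,-640,  -  594,-479,-878/7, - 54, - 43/2, 104.48,389,622,672]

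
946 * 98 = 92708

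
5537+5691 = 11228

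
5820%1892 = 144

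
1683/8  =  1683/8  =  210.38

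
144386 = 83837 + 60549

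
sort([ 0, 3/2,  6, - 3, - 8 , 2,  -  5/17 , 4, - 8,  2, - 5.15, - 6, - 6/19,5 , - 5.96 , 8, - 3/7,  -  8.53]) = [ - 8.53 , - 8, - 8, - 6, - 5.96, - 5.15,  -  3, - 3/7,-6/19  , - 5/17, 0,3/2 , 2,2,  4,5,6, 8] 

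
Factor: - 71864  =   - 2^3*13^1 * 691^1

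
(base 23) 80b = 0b1000010010011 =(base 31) 4cr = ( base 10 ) 4243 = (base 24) 78j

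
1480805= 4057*365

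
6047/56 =107 + 55/56=   107.98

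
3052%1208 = 636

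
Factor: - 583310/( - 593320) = 2^( - 2) * 163^( - 1)*641^1=641/652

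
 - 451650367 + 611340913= 159690546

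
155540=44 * 3535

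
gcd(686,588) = 98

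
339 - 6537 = - 6198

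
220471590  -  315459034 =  - 94987444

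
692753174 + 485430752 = 1178183926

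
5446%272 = 6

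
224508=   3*74836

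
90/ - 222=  - 1 +22/37 = -0.41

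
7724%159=92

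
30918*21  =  649278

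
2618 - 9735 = -7117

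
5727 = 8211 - 2484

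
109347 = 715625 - 606278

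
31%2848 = 31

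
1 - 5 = -4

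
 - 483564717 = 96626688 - 580191405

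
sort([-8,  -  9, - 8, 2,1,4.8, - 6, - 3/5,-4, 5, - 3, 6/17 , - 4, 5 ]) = [-9,-8, - 8,-6, - 4, - 4, - 3,-3/5, 6/17, 1, 2 , 4.8,5, 5]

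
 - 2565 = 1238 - 3803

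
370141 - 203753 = 166388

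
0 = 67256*0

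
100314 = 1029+99285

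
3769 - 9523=-5754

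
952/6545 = 8/55 = 0.15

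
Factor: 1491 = 3^1  *7^1*71^1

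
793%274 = 245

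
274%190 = 84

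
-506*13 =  - 6578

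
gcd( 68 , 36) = 4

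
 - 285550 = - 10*28555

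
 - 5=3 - 8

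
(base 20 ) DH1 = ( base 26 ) 853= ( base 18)h1f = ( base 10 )5541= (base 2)1010110100101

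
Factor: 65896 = 2^3*8237^1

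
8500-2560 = 5940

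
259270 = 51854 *5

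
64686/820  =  32343/410 = 78.89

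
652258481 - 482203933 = 170054548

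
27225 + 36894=64119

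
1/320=1/320=0.00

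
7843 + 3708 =11551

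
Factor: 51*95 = 4845=3^1*5^1 * 17^1*19^1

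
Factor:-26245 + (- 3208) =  - 29453^1= -29453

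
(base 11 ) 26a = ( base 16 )13E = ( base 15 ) 163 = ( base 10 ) 318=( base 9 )383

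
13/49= 13/49=0.27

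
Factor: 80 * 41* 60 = 196800= 2^6*3^1 * 5^2*41^1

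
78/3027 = 26/1009 = 0.03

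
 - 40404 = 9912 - 50316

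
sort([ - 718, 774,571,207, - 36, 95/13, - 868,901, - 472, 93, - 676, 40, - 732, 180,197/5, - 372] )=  [-868,  -  732, - 718, - 676, - 472, - 372,-36,95/13, 197/5, 40,93, 180,207, 571,774, 901]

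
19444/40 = 4861/10 = 486.10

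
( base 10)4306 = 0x10D2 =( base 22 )8JG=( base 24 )7ba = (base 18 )d54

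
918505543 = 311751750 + 606753793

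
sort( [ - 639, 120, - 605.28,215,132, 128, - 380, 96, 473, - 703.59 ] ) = [ - 703.59, - 639, - 605.28,- 380 , 96,120, 128, 132,215,  473 ]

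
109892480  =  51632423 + 58260057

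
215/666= 215/666= 0.32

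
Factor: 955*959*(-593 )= - 543096085 = - 5^1*7^1*137^1*191^1*593^1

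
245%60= 5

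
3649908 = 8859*412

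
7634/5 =1526 + 4/5 =1526.80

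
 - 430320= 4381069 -4811389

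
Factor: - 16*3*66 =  - 3168= - 2^5 *3^2 * 11^1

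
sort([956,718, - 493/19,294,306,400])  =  [ - 493/19,294,306, 400,718,956]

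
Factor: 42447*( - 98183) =-3^1 * 47^1*2089^1*14149^1  =  -4167573801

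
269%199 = 70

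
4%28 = 4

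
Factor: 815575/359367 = 3^( -1)*5^2*17^1*19^1*101^1*103^( - 1 )* 1163^(  -  1 ) 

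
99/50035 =99/50035= 0.00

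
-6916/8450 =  - 266/325=   - 0.82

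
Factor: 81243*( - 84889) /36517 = -6896637027/36517 = - 3^4*7^1*13^(-1 )*17^1*53^(  -  2) *59^1*67^1*181^1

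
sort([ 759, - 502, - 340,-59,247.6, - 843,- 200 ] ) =[ - 843,-502, - 340,-200 ,-59,247.6,759] 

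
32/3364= 8/841 =0.01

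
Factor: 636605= 5^1*127321^1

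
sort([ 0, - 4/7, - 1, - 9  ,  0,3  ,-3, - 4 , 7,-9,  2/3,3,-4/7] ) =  [ - 9,  -  9 ,-4, - 3, - 1, - 4/7, - 4/7, 0 , 0,2/3,3, 3, 7]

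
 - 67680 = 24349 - 92029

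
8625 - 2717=5908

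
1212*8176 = 9909312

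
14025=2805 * 5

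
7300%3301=698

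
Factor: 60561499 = 60561499^1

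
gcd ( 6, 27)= 3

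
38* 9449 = 359062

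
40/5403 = 40/5403= 0.01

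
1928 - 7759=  - 5831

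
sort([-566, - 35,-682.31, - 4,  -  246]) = [ - 682.31, - 566,-246, - 35,-4 ]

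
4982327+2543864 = 7526191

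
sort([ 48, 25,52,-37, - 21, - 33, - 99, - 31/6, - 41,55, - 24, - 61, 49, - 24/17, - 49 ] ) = [-99, - 61, - 49, - 41, - 37 , - 33,-24, - 21, - 31/6, - 24/17, 25, 48,49,52, 55 ]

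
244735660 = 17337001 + 227398659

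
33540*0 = 0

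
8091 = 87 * 93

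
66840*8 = 534720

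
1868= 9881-8013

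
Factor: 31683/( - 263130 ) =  - 2^(-1)*5^( -1 )*7^( - 2 )*59^1 = -59/490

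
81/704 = 81/704  =  0.12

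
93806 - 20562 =73244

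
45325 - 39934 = 5391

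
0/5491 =0 = 0.00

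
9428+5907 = 15335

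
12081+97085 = 109166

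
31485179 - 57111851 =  - 25626672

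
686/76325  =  686/76325=0.01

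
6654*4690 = 31207260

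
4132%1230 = 442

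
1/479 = 1/479 = 0.00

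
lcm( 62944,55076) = 440608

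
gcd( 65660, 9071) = 1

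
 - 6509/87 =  - 75 + 16/87=- 74.82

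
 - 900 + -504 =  - 1404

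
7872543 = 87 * 90489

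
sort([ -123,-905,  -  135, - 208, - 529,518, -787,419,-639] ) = [ - 905, - 787, - 639, - 529,- 208 , - 135, - 123,  419,518 ]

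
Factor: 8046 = 2^1*3^3*149^1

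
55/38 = 55/38 = 1.45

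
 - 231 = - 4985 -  - 4754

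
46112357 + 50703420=96815777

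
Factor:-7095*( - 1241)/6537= 2934965/2179 = 5^1*11^1*17^1*43^1*73^1*2179^( - 1)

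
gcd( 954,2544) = 318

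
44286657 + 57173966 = 101460623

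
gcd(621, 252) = 9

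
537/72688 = 537/72688 = 0.01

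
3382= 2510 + 872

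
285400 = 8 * 35675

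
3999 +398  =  4397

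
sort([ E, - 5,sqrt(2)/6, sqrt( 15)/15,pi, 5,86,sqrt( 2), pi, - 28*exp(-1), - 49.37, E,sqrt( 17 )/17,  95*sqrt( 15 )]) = [ - 49.37, - 28*exp(-1 ), - 5, sqrt( 2)/6,sqrt(17) /17,sqrt(15 )/15,sqrt(2), E,E,pi,pi, 5, 86,  95 * sqrt(15 ) ] 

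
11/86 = 11/86 = 0.13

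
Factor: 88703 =107^1*829^1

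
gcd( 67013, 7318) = 1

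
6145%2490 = 1165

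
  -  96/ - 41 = 2 +14/41  =  2.34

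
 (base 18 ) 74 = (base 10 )130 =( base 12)aa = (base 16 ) 82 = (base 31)46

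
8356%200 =156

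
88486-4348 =84138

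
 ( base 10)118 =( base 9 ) 141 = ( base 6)314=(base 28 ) 46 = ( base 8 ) 166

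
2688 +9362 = 12050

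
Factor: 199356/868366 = 2^1*3^1*37^1*967^ ( -1 ) = 222/967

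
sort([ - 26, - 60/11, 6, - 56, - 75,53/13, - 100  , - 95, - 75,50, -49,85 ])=[ - 100, - 95, - 75, - 75, - 56, - 49,-26 , - 60/11, 53/13, 6,50,85 ]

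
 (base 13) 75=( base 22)48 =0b1100000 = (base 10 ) 96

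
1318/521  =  1318/521 = 2.53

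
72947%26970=19007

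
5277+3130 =8407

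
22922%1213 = 1088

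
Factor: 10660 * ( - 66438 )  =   - 2^3*3^2*5^1*13^1*41^1*3691^1 = -708229080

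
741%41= 3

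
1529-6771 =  - 5242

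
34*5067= 172278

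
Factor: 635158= 2^1*29^1*47^1*233^1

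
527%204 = 119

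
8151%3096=1959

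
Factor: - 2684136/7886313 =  - 894712/2628771= - 2^3*3^ (-1)*7^1*13^1*1229^1*876257^( - 1)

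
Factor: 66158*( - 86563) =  - 5726834954 = - 2^1*19^1*107^1 * 809^1 * 1741^1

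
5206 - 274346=- 269140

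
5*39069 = 195345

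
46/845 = 46/845 = 0.05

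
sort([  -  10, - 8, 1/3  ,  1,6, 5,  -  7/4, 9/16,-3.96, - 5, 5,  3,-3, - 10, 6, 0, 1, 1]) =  [  -  10, - 10, - 8, - 5, - 3.96, - 3,-7/4, 0 , 1/3, 9/16,1, 1, 1, 3, 5, 5, 6 , 6]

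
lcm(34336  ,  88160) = 3261920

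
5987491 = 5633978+353513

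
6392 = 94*68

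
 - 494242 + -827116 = - 1321358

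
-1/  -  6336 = 1/6336 = 0.00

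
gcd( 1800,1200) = 600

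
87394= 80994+6400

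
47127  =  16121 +31006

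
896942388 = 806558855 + 90383533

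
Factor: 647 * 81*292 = 2^2*3^4*73^1*647^1 = 15302844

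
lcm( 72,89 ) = 6408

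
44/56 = 11/14 = 0.79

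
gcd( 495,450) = 45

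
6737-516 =6221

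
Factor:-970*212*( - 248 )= 50998720=2^6*5^1*31^1*53^1*97^1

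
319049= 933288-614239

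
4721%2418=2303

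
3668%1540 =588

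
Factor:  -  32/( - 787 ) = 2^5*787^( - 1 )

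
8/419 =8/419 = 0.02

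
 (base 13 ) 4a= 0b111110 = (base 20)32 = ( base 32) 1u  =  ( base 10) 62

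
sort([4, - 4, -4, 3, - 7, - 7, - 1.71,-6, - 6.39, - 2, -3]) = [ - 7  , - 7, - 6.39, - 6, - 4, - 4, - 3 , - 2, - 1.71, 3, 4]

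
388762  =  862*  451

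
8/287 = 8/287 = 0.03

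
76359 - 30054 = 46305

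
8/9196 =2/2299 =0.00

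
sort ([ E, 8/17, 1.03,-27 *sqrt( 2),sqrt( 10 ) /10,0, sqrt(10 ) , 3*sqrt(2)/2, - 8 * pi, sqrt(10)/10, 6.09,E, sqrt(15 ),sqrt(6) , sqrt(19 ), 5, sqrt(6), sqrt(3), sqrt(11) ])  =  [-27 * sqrt (2 ), - 8 * pi,0,sqrt(10)/10,sqrt(10)/10,8/17,1.03,sqrt ( 3 ),3*sqrt( 2) /2,sqrt(6 ) , sqrt (6),E,E,sqrt ( 10),sqrt ( 11),  sqrt( 15 ), sqrt (19),5, 6.09] 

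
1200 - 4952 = -3752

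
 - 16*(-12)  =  192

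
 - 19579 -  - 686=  - 18893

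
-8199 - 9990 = -18189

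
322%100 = 22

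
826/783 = 826/783=1.05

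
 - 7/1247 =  - 7/1247 = - 0.01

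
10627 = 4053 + 6574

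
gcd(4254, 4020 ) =6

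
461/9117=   461/9117 =0.05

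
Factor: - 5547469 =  - 181^1*30649^1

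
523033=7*74719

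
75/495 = 5/33  =  0.15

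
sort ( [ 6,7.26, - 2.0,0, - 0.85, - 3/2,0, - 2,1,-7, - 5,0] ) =[ - 7, - 5 , - 2.0 , - 2, - 3/2, - 0.85,0,0,0,  1, 6,7.26] 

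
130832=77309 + 53523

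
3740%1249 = 1242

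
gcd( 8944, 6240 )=208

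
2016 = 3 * 672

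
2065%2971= 2065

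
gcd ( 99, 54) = 9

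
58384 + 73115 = 131499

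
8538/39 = 2846/13 = 218.92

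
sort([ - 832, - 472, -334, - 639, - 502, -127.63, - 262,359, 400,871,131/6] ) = [ -832, - 639, - 502,-472, - 334, - 262,-127.63,131/6, 359,400,871 ]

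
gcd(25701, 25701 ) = 25701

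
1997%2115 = 1997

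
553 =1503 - 950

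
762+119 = 881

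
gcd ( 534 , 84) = 6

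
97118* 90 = 8740620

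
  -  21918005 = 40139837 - 62057842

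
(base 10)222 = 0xDE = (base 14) 11C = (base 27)86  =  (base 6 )1010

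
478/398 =239/199 = 1.20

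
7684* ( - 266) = - 2043944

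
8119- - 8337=16456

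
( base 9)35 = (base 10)32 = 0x20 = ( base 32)10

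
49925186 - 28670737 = 21254449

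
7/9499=1/1357 = 0.00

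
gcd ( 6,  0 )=6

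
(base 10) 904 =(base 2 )1110001000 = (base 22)1j2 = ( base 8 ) 1610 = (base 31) t5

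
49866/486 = 102 + 49/81 = 102.60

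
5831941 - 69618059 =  - 63786118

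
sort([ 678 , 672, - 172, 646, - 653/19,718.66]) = [ - 172, - 653/19, 646,672,678,718.66 ] 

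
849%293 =263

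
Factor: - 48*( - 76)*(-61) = -2^6*3^1*19^1*61^1 = -  222528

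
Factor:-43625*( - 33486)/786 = 243471125/131 = 5^3*131^ ( - 1 )*349^1 *5581^1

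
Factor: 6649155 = 3^3*5^1  *  49253^1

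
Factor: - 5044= - 2^2*13^1*97^1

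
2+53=55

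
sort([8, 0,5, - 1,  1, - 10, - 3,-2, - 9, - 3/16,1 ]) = [ - 10, - 9, - 3, - 2,-1 ,-3/16, 0, 1,1, 5,8]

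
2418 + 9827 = 12245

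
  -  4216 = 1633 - 5849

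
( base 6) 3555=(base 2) 1101011111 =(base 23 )1ec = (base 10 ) 863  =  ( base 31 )RQ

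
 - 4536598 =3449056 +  - 7985654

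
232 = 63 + 169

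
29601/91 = 2277/7 = 325.29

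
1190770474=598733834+592036640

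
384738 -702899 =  - 318161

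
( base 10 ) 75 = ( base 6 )203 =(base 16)4B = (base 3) 2210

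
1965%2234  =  1965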